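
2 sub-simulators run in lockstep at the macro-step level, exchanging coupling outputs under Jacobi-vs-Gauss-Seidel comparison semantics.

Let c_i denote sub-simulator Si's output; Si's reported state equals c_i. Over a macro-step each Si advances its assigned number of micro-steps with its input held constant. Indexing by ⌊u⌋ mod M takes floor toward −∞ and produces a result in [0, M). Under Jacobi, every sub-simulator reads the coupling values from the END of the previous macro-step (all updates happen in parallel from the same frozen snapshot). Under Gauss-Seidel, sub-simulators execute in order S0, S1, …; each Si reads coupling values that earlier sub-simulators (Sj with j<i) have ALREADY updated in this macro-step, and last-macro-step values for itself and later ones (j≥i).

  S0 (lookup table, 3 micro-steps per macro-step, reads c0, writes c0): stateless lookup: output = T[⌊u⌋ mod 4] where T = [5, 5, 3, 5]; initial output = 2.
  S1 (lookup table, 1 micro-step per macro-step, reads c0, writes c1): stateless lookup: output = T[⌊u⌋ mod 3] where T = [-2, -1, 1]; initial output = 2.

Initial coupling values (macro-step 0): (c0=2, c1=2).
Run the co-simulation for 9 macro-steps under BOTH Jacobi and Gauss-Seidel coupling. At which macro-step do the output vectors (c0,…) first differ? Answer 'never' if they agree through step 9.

first divergence at macro-step: 1

[Jacobi] macro 1: S0 reads c0=2 → after 3×micro: 3; S1 reads c0=2 → after 1×micro: 1 ⇒ (c0=3, c1=1)
[Jacobi] macro 2: S0 reads c0=3 → after 3×micro: 5; S1 reads c0=3 → after 1×micro: -2 ⇒ (c0=5, c1=-2)
[Jacobi] macro 3: S0 reads c0=5 → after 3×micro: 5; S1 reads c0=5 → after 1×micro: 1 ⇒ (c0=5, c1=1)
[Jacobi] macro 4: S0 reads c0=5 → after 3×micro: 5; S1 reads c0=5 → after 1×micro: 1 ⇒ (c0=5, c1=1)
[Jacobi] macro 5: S0 reads c0=5 → after 3×micro: 5; S1 reads c0=5 → after 1×micro: 1 ⇒ (c0=5, c1=1)
[Jacobi] macro 6: S0 reads c0=5 → after 3×micro: 5; S1 reads c0=5 → after 1×micro: 1 ⇒ (c0=5, c1=1)
[Jacobi] macro 7: S0 reads c0=5 → after 3×micro: 5; S1 reads c0=5 → after 1×micro: 1 ⇒ (c0=5, c1=1)
[Jacobi] macro 8: S0 reads c0=5 → after 3×micro: 5; S1 reads c0=5 → after 1×micro: 1 ⇒ (c0=5, c1=1)
[Jacobi] macro 9: S0 reads c0=5 → after 3×micro: 5; S1 reads c0=5 → after 1×micro: 1 ⇒ (c0=5, c1=1)
[Gauss-Seidel] macro 1: S0 reads c0=2 → after 3×micro: 3; S1 reads c0=3 → after 1×micro: -2 ⇒ (c0=3, c1=-2)
[Gauss-Seidel] macro 2: S0 reads c0=3 → after 3×micro: 5; S1 reads c0=5 → after 1×micro: 1 ⇒ (c0=5, c1=1)
[Gauss-Seidel] macro 3: S0 reads c0=5 → after 3×micro: 5; S1 reads c0=5 → after 1×micro: 1 ⇒ (c0=5, c1=1)
[Gauss-Seidel] macro 4: S0 reads c0=5 → after 3×micro: 5; S1 reads c0=5 → after 1×micro: 1 ⇒ (c0=5, c1=1)
[Gauss-Seidel] macro 5: S0 reads c0=5 → after 3×micro: 5; S1 reads c0=5 → after 1×micro: 1 ⇒ (c0=5, c1=1)
[Gauss-Seidel] macro 6: S0 reads c0=5 → after 3×micro: 5; S1 reads c0=5 → after 1×micro: 1 ⇒ (c0=5, c1=1)
[Gauss-Seidel] macro 7: S0 reads c0=5 → after 3×micro: 5; S1 reads c0=5 → after 1×micro: 1 ⇒ (c0=5, c1=1)
[Gauss-Seidel] macro 8: S0 reads c0=5 → after 3×micro: 5; S1 reads c0=5 → after 1×micro: 1 ⇒ (c0=5, c1=1)
[Gauss-Seidel] macro 9: S0 reads c0=5 → after 3×micro: 5; S1 reads c0=5 → after 1×micro: 1 ⇒ (c0=5, c1=1)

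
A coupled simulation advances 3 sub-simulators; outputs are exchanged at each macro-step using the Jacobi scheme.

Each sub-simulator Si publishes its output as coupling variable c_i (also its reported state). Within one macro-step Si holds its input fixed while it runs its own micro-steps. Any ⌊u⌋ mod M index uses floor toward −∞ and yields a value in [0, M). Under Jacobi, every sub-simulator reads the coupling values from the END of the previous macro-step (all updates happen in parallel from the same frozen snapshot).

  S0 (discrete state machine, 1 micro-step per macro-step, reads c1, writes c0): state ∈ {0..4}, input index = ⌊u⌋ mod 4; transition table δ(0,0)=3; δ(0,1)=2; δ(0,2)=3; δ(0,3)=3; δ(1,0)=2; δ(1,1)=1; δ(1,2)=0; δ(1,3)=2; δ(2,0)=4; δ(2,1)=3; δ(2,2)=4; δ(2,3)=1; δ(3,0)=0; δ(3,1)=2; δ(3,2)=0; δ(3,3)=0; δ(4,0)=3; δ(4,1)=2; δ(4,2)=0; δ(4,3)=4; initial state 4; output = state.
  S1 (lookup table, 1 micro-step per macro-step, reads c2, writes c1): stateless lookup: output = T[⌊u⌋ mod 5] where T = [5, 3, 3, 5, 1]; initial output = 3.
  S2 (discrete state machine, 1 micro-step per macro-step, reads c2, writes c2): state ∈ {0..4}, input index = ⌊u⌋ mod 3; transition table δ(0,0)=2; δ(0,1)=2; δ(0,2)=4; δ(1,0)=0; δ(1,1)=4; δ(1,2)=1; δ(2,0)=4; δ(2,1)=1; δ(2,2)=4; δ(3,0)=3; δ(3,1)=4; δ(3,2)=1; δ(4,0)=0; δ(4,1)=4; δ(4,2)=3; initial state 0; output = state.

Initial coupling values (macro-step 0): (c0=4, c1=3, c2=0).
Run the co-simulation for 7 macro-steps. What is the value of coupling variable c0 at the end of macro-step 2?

macro 1: S0 reads c1=3 → after 1×micro: 4; S1 reads c2=0 → after 1×micro: 5; S2 reads c2=0 → after 1×micro: 2 ⇒ (c0=4, c1=5, c2=2)
macro 2: S0 reads c1=5 → after 1×micro: 2; S1 reads c2=2 → after 1×micro: 3; S2 reads c2=2 → after 1×micro: 4 ⇒ (c0=2, c1=3, c2=4)
macro 3: S0 reads c1=3 → after 1×micro: 1; S1 reads c2=4 → after 1×micro: 1; S2 reads c2=4 → after 1×micro: 4 ⇒ (c0=1, c1=1, c2=4)
macro 4: S0 reads c1=1 → after 1×micro: 1; S1 reads c2=4 → after 1×micro: 1; S2 reads c2=4 → after 1×micro: 4 ⇒ (c0=1, c1=1, c2=4)
macro 5: S0 reads c1=1 → after 1×micro: 1; S1 reads c2=4 → after 1×micro: 1; S2 reads c2=4 → after 1×micro: 4 ⇒ (c0=1, c1=1, c2=4)
macro 6: S0 reads c1=1 → after 1×micro: 1; S1 reads c2=4 → after 1×micro: 1; S2 reads c2=4 → after 1×micro: 4 ⇒ (c0=1, c1=1, c2=4)
macro 7: S0 reads c1=1 → after 1×micro: 1; S1 reads c2=4 → after 1×micro: 1; S2 reads c2=4 → after 1×micro: 4 ⇒ (c0=1, c1=1, c2=4)

c0 at macro-step 2 = 2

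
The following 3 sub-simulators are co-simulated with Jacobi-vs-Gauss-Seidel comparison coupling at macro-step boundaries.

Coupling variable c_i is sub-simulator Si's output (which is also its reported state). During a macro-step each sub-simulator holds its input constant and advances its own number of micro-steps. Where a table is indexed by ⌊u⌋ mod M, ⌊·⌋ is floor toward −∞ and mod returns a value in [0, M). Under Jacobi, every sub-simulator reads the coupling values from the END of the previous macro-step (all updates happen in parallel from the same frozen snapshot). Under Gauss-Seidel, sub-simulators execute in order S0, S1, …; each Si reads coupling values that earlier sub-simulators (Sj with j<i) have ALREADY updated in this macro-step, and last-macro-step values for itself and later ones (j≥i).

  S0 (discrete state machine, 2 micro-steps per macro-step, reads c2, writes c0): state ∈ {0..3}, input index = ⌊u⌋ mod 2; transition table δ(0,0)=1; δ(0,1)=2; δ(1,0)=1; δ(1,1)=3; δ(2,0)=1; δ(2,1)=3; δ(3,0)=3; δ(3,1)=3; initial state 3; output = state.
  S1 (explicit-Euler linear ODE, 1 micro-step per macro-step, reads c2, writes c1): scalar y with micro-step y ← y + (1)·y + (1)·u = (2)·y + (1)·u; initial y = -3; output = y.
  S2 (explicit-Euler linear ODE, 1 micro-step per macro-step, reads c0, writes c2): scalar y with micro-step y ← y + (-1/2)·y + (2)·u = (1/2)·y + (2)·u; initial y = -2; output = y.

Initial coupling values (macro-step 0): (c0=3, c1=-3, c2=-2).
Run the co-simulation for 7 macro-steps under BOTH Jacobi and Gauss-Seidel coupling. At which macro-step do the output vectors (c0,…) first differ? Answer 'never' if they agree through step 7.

first divergence at macro-step: never

[Jacobi] macro 1: S0 reads c2=-2 → after 2×micro: 3; S1 reads c2=-2 → after 1×micro: -8; S2 reads c0=3 → after 1×micro: 5 ⇒ (c0=3, c1=-8, c2=5)
[Jacobi] macro 2: S0 reads c2=5 → after 2×micro: 3; S1 reads c2=5 → after 1×micro: -11; S2 reads c0=3 → after 1×micro: 17/2 ⇒ (c0=3, c1=-11, c2=17/2)
[Jacobi] macro 3: S0 reads c2=17/2 → after 2×micro: 3; S1 reads c2=17/2 → after 1×micro: -27/2; S2 reads c0=3 → after 1×micro: 41/4 ⇒ (c0=3, c1=-27/2, c2=41/4)
[Jacobi] macro 4: S0 reads c2=41/4 → after 2×micro: 3; S1 reads c2=41/4 → after 1×micro: -67/4; S2 reads c0=3 → after 1×micro: 89/8 ⇒ (c0=3, c1=-67/4, c2=89/8)
[Jacobi] macro 5: S0 reads c2=89/8 → after 2×micro: 3; S1 reads c2=89/8 → after 1×micro: -179/8; S2 reads c0=3 → after 1×micro: 185/16 ⇒ (c0=3, c1=-179/8, c2=185/16)
[Jacobi] macro 6: S0 reads c2=185/16 → after 2×micro: 3; S1 reads c2=185/16 → after 1×micro: -531/16; S2 reads c0=3 → after 1×micro: 377/32 ⇒ (c0=3, c1=-531/16, c2=377/32)
[Jacobi] macro 7: S0 reads c2=377/32 → after 2×micro: 3; S1 reads c2=377/32 → after 1×micro: -1747/32; S2 reads c0=3 → after 1×micro: 761/64 ⇒ (c0=3, c1=-1747/32, c2=761/64)
[Gauss-Seidel] macro 1: S0 reads c2=-2 → after 2×micro: 3; S1 reads c2=-2 → after 1×micro: -8; S2 reads c0=3 → after 1×micro: 5 ⇒ (c0=3, c1=-8, c2=5)
[Gauss-Seidel] macro 2: S0 reads c2=5 → after 2×micro: 3; S1 reads c2=5 → after 1×micro: -11; S2 reads c0=3 → after 1×micro: 17/2 ⇒ (c0=3, c1=-11, c2=17/2)
[Gauss-Seidel] macro 3: S0 reads c2=17/2 → after 2×micro: 3; S1 reads c2=17/2 → after 1×micro: -27/2; S2 reads c0=3 → after 1×micro: 41/4 ⇒ (c0=3, c1=-27/2, c2=41/4)
[Gauss-Seidel] macro 4: S0 reads c2=41/4 → after 2×micro: 3; S1 reads c2=41/4 → after 1×micro: -67/4; S2 reads c0=3 → after 1×micro: 89/8 ⇒ (c0=3, c1=-67/4, c2=89/8)
[Gauss-Seidel] macro 5: S0 reads c2=89/8 → after 2×micro: 3; S1 reads c2=89/8 → after 1×micro: -179/8; S2 reads c0=3 → after 1×micro: 185/16 ⇒ (c0=3, c1=-179/8, c2=185/16)
[Gauss-Seidel] macro 6: S0 reads c2=185/16 → after 2×micro: 3; S1 reads c2=185/16 → after 1×micro: -531/16; S2 reads c0=3 → after 1×micro: 377/32 ⇒ (c0=3, c1=-531/16, c2=377/32)
[Gauss-Seidel] macro 7: S0 reads c2=377/32 → after 2×micro: 3; S1 reads c2=377/32 → after 1×micro: -1747/32; S2 reads c0=3 → after 1×micro: 761/64 ⇒ (c0=3, c1=-1747/32, c2=761/64)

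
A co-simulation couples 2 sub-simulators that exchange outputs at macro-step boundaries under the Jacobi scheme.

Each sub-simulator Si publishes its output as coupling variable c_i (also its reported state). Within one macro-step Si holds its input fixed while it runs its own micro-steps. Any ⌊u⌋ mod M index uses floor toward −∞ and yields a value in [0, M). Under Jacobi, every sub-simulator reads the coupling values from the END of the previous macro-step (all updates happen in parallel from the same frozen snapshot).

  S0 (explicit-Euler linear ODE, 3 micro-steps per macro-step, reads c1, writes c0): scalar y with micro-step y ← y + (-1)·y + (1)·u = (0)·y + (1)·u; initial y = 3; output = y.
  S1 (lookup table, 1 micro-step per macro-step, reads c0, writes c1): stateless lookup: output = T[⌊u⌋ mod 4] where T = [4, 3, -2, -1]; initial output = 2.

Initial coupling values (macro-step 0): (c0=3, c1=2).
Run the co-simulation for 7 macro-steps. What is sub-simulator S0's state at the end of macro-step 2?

macro 1: S0 reads c1=2 → after 3×micro: 2; S1 reads c0=3 → after 1×micro: -1 ⇒ (c0=2, c1=-1)
macro 2: S0 reads c1=-1 → after 3×micro: -1; S1 reads c0=2 → after 1×micro: -2 ⇒ (c0=-1, c1=-2)
macro 3: S0 reads c1=-2 → after 3×micro: -2; S1 reads c0=-1 → after 1×micro: -1 ⇒ (c0=-2, c1=-1)
macro 4: S0 reads c1=-1 → after 3×micro: -1; S1 reads c0=-2 → after 1×micro: -2 ⇒ (c0=-1, c1=-2)
macro 5: S0 reads c1=-2 → after 3×micro: -2; S1 reads c0=-1 → after 1×micro: -1 ⇒ (c0=-2, c1=-1)
macro 6: S0 reads c1=-1 → after 3×micro: -1; S1 reads c0=-2 → after 1×micro: -2 ⇒ (c0=-1, c1=-2)
macro 7: S0 reads c1=-2 → after 3×micro: -2; S1 reads c0=-1 → after 1×micro: -1 ⇒ (c0=-2, c1=-1)

S0 state at macro-step 2 = -1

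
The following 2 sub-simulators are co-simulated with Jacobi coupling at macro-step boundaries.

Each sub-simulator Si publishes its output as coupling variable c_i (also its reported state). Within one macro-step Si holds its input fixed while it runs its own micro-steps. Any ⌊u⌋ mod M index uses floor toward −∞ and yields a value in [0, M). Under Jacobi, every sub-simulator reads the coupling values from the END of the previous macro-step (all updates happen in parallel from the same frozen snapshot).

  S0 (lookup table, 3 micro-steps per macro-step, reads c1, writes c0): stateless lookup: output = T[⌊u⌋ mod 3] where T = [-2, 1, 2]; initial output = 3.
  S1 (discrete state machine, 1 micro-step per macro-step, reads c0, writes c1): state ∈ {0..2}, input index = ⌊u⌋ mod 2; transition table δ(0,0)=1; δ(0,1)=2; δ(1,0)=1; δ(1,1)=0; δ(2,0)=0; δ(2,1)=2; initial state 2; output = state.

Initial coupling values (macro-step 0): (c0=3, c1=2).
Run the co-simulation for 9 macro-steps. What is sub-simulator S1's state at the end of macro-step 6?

macro 1: S0 reads c1=2 → after 3×micro: 2; S1 reads c0=3 → after 1×micro: 2 ⇒ (c0=2, c1=2)
macro 2: S0 reads c1=2 → after 3×micro: 2; S1 reads c0=2 → after 1×micro: 0 ⇒ (c0=2, c1=0)
macro 3: S0 reads c1=0 → after 3×micro: -2; S1 reads c0=2 → after 1×micro: 1 ⇒ (c0=-2, c1=1)
macro 4: S0 reads c1=1 → after 3×micro: 1; S1 reads c0=-2 → after 1×micro: 1 ⇒ (c0=1, c1=1)
macro 5: S0 reads c1=1 → after 3×micro: 1; S1 reads c0=1 → after 1×micro: 0 ⇒ (c0=1, c1=0)
macro 6: S0 reads c1=0 → after 3×micro: -2; S1 reads c0=1 → after 1×micro: 2 ⇒ (c0=-2, c1=2)
macro 7: S0 reads c1=2 → after 3×micro: 2; S1 reads c0=-2 → after 1×micro: 0 ⇒ (c0=2, c1=0)
macro 8: S0 reads c1=0 → after 3×micro: -2; S1 reads c0=2 → after 1×micro: 1 ⇒ (c0=-2, c1=1)
macro 9: S0 reads c1=1 → after 3×micro: 1; S1 reads c0=-2 → after 1×micro: 1 ⇒ (c0=1, c1=1)

S1 state at macro-step 6 = 2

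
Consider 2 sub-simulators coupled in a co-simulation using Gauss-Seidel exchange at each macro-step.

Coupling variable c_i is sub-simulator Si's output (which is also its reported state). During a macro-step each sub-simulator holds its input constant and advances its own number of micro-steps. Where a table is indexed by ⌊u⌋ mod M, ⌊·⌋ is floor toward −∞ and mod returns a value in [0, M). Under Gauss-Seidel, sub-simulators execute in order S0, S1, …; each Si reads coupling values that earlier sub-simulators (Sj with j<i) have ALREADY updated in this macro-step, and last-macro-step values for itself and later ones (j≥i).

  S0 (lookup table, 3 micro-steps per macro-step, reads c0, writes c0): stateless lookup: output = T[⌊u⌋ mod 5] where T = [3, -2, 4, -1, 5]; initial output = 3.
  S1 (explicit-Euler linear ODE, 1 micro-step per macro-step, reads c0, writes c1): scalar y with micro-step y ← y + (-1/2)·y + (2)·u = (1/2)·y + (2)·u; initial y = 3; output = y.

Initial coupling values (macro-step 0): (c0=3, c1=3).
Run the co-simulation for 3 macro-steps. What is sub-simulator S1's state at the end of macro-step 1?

S1 state at macro-step 1 = -1/2

macro 1: S0 reads c0=3 → after 3×micro: -1; S1 reads c0=-1 → after 1×micro: -1/2 ⇒ (c0=-1, c1=-1/2)
macro 2: S0 reads c0=-1 → after 3×micro: 5; S1 reads c0=5 → after 1×micro: 39/4 ⇒ (c0=5, c1=39/4)
macro 3: S0 reads c0=5 → after 3×micro: 3; S1 reads c0=3 → after 1×micro: 87/8 ⇒ (c0=3, c1=87/8)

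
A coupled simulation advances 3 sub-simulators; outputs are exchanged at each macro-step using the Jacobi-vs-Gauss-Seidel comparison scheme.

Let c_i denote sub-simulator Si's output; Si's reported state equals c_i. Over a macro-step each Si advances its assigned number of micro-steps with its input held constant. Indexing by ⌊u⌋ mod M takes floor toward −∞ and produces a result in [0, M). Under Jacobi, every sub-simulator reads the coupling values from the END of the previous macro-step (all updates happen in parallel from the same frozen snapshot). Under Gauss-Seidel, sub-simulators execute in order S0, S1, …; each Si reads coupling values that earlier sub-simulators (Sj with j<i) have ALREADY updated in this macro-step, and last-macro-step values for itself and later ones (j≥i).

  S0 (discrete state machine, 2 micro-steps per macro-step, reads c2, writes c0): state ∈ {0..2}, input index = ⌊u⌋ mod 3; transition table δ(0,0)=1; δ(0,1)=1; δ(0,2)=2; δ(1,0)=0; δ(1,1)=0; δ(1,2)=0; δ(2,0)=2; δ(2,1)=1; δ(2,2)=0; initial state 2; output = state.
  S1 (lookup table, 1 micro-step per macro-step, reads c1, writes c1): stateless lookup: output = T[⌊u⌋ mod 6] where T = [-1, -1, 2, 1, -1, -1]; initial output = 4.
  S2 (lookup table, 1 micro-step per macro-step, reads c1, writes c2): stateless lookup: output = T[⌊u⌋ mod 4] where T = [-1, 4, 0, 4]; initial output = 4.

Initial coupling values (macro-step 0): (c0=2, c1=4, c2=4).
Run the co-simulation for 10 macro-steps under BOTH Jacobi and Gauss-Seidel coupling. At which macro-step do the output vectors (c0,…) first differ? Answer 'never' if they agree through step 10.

first divergence at macro-step: 1

[Jacobi] macro 1: S0 reads c2=4 → after 2×micro: 0; S1 reads c1=4 → after 1×micro: -1; S2 reads c1=4 → after 1×micro: -1 ⇒ (c0=0, c1=-1, c2=-1)
[Jacobi] macro 2: S0 reads c2=-1 → after 2×micro: 0; S1 reads c1=-1 → after 1×micro: -1; S2 reads c1=-1 → after 1×micro: 4 ⇒ (c0=0, c1=-1, c2=4)
[Jacobi] macro 3: S0 reads c2=4 → after 2×micro: 0; S1 reads c1=-1 → after 1×micro: -1; S2 reads c1=-1 → after 1×micro: 4 ⇒ (c0=0, c1=-1, c2=4)
[Jacobi] macro 4: S0 reads c2=4 → after 2×micro: 0; S1 reads c1=-1 → after 1×micro: -1; S2 reads c1=-1 → after 1×micro: 4 ⇒ (c0=0, c1=-1, c2=4)
[Jacobi] macro 5: S0 reads c2=4 → after 2×micro: 0; S1 reads c1=-1 → after 1×micro: -1; S2 reads c1=-1 → after 1×micro: 4 ⇒ (c0=0, c1=-1, c2=4)
[Jacobi] macro 6: S0 reads c2=4 → after 2×micro: 0; S1 reads c1=-1 → after 1×micro: -1; S2 reads c1=-1 → after 1×micro: 4 ⇒ (c0=0, c1=-1, c2=4)
[Jacobi] macro 7: S0 reads c2=4 → after 2×micro: 0; S1 reads c1=-1 → after 1×micro: -1; S2 reads c1=-1 → after 1×micro: 4 ⇒ (c0=0, c1=-1, c2=4)
[Jacobi] macro 8: S0 reads c2=4 → after 2×micro: 0; S1 reads c1=-1 → after 1×micro: -1; S2 reads c1=-1 → after 1×micro: 4 ⇒ (c0=0, c1=-1, c2=4)
[Jacobi] macro 9: S0 reads c2=4 → after 2×micro: 0; S1 reads c1=-1 → after 1×micro: -1; S2 reads c1=-1 → after 1×micro: 4 ⇒ (c0=0, c1=-1, c2=4)
[Jacobi] macro 10: S0 reads c2=4 → after 2×micro: 0; S1 reads c1=-1 → after 1×micro: -1; S2 reads c1=-1 → after 1×micro: 4 ⇒ (c0=0, c1=-1, c2=4)
[Gauss-Seidel] macro 1: S0 reads c2=4 → after 2×micro: 0; S1 reads c1=4 → after 1×micro: -1; S2 reads c1=-1 → after 1×micro: 4 ⇒ (c0=0, c1=-1, c2=4)
[Gauss-Seidel] macro 2: S0 reads c2=4 → after 2×micro: 0; S1 reads c1=-1 → after 1×micro: -1; S2 reads c1=-1 → after 1×micro: 4 ⇒ (c0=0, c1=-1, c2=4)
[Gauss-Seidel] macro 3: S0 reads c2=4 → after 2×micro: 0; S1 reads c1=-1 → after 1×micro: -1; S2 reads c1=-1 → after 1×micro: 4 ⇒ (c0=0, c1=-1, c2=4)
[Gauss-Seidel] macro 4: S0 reads c2=4 → after 2×micro: 0; S1 reads c1=-1 → after 1×micro: -1; S2 reads c1=-1 → after 1×micro: 4 ⇒ (c0=0, c1=-1, c2=4)
[Gauss-Seidel] macro 5: S0 reads c2=4 → after 2×micro: 0; S1 reads c1=-1 → after 1×micro: -1; S2 reads c1=-1 → after 1×micro: 4 ⇒ (c0=0, c1=-1, c2=4)
[Gauss-Seidel] macro 6: S0 reads c2=4 → after 2×micro: 0; S1 reads c1=-1 → after 1×micro: -1; S2 reads c1=-1 → after 1×micro: 4 ⇒ (c0=0, c1=-1, c2=4)
[Gauss-Seidel] macro 7: S0 reads c2=4 → after 2×micro: 0; S1 reads c1=-1 → after 1×micro: -1; S2 reads c1=-1 → after 1×micro: 4 ⇒ (c0=0, c1=-1, c2=4)
[Gauss-Seidel] macro 8: S0 reads c2=4 → after 2×micro: 0; S1 reads c1=-1 → after 1×micro: -1; S2 reads c1=-1 → after 1×micro: 4 ⇒ (c0=0, c1=-1, c2=4)
[Gauss-Seidel] macro 9: S0 reads c2=4 → after 2×micro: 0; S1 reads c1=-1 → after 1×micro: -1; S2 reads c1=-1 → after 1×micro: 4 ⇒ (c0=0, c1=-1, c2=4)
[Gauss-Seidel] macro 10: S0 reads c2=4 → after 2×micro: 0; S1 reads c1=-1 → after 1×micro: -1; S2 reads c1=-1 → after 1×micro: 4 ⇒ (c0=0, c1=-1, c2=4)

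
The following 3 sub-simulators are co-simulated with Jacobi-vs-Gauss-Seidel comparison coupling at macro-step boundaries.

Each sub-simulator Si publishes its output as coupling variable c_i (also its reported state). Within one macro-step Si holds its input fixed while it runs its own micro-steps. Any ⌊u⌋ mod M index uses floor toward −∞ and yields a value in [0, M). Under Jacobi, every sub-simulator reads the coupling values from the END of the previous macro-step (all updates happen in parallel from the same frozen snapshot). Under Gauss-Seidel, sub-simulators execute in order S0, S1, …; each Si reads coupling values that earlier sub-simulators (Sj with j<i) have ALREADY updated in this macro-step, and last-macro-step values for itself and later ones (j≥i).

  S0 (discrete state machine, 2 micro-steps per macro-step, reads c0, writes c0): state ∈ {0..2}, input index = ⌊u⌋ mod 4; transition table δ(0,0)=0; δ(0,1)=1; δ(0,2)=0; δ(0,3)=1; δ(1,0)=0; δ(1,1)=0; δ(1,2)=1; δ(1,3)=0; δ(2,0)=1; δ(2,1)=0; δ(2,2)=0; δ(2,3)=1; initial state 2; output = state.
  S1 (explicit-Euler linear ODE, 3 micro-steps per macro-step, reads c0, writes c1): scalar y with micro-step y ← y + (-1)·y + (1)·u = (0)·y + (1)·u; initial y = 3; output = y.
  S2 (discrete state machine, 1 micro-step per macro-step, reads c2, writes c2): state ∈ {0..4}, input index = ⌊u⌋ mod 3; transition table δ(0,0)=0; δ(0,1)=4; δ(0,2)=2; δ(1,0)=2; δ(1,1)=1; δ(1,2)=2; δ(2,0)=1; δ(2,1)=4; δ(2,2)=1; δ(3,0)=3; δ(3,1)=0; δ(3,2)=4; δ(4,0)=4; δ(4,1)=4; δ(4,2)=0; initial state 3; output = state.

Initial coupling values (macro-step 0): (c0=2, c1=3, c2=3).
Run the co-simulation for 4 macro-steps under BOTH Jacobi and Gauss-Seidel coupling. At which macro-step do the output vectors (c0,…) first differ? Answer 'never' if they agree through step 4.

first divergence at macro-step: 1

[Jacobi] macro 1: S0 reads c0=2 → after 2×micro: 0; S1 reads c0=2 → after 3×micro: 2; S2 reads c2=3 → after 1×micro: 3 ⇒ (c0=0, c1=2, c2=3)
[Jacobi] macro 2: S0 reads c0=0 → after 2×micro: 0; S1 reads c0=0 → after 3×micro: 0; S2 reads c2=3 → after 1×micro: 3 ⇒ (c0=0, c1=0, c2=3)
[Jacobi] macro 3: S0 reads c0=0 → after 2×micro: 0; S1 reads c0=0 → after 3×micro: 0; S2 reads c2=3 → after 1×micro: 3 ⇒ (c0=0, c1=0, c2=3)
[Jacobi] macro 4: S0 reads c0=0 → after 2×micro: 0; S1 reads c0=0 → after 3×micro: 0; S2 reads c2=3 → after 1×micro: 3 ⇒ (c0=0, c1=0, c2=3)
[Gauss-Seidel] macro 1: S0 reads c0=2 → after 2×micro: 0; S1 reads c0=0 → after 3×micro: 0; S2 reads c2=3 → after 1×micro: 3 ⇒ (c0=0, c1=0, c2=3)
[Gauss-Seidel] macro 2: S0 reads c0=0 → after 2×micro: 0; S1 reads c0=0 → after 3×micro: 0; S2 reads c2=3 → after 1×micro: 3 ⇒ (c0=0, c1=0, c2=3)
[Gauss-Seidel] macro 3: S0 reads c0=0 → after 2×micro: 0; S1 reads c0=0 → after 3×micro: 0; S2 reads c2=3 → after 1×micro: 3 ⇒ (c0=0, c1=0, c2=3)
[Gauss-Seidel] macro 4: S0 reads c0=0 → after 2×micro: 0; S1 reads c0=0 → after 3×micro: 0; S2 reads c2=3 → after 1×micro: 3 ⇒ (c0=0, c1=0, c2=3)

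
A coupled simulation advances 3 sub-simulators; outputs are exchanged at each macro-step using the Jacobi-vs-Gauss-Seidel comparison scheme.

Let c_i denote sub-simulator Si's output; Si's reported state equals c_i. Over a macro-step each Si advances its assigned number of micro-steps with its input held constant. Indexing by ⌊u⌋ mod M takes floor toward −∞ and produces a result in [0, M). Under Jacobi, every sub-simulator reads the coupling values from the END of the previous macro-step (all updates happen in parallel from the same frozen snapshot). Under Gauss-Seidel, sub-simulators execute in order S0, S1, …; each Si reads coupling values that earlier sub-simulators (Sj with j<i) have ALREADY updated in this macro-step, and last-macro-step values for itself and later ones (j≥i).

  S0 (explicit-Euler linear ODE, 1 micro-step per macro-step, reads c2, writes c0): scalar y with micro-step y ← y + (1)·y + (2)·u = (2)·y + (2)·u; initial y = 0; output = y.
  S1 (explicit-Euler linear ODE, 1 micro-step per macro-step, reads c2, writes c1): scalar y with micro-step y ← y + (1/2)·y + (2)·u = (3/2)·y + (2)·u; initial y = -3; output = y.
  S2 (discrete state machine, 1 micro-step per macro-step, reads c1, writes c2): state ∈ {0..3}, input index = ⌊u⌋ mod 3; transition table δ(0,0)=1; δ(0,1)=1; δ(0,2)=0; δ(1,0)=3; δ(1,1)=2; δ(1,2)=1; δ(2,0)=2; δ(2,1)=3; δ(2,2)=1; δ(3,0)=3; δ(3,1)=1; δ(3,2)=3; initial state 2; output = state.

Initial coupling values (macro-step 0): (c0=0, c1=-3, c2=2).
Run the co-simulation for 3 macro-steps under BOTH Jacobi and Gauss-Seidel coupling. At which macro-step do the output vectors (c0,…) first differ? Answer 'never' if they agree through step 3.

first divergence at macro-step: 1

[Jacobi] macro 1: S0 reads c2=2 → after 1×micro: 4; S1 reads c2=2 → after 1×micro: -1/2; S2 reads c1=-3 → after 1×micro: 2 ⇒ (c0=4, c1=-1/2, c2=2)
[Jacobi] macro 2: S0 reads c2=2 → after 1×micro: 12; S1 reads c2=2 → after 1×micro: 13/4; S2 reads c1=-1/2 → after 1×micro: 1 ⇒ (c0=12, c1=13/4, c2=1)
[Jacobi] macro 3: S0 reads c2=1 → after 1×micro: 26; S1 reads c2=1 → after 1×micro: 55/8; S2 reads c1=13/4 → after 1×micro: 3 ⇒ (c0=26, c1=55/8, c2=3)
[Gauss-Seidel] macro 1: S0 reads c2=2 → after 1×micro: 4; S1 reads c2=2 → after 1×micro: -1/2; S2 reads c1=-1/2 → after 1×micro: 1 ⇒ (c0=4, c1=-1/2, c2=1)
[Gauss-Seidel] macro 2: S0 reads c2=1 → after 1×micro: 10; S1 reads c2=1 → after 1×micro: 5/4; S2 reads c1=5/4 → after 1×micro: 2 ⇒ (c0=10, c1=5/4, c2=2)
[Gauss-Seidel] macro 3: S0 reads c2=2 → after 1×micro: 24; S1 reads c2=2 → after 1×micro: 47/8; S2 reads c1=47/8 → after 1×micro: 1 ⇒ (c0=24, c1=47/8, c2=1)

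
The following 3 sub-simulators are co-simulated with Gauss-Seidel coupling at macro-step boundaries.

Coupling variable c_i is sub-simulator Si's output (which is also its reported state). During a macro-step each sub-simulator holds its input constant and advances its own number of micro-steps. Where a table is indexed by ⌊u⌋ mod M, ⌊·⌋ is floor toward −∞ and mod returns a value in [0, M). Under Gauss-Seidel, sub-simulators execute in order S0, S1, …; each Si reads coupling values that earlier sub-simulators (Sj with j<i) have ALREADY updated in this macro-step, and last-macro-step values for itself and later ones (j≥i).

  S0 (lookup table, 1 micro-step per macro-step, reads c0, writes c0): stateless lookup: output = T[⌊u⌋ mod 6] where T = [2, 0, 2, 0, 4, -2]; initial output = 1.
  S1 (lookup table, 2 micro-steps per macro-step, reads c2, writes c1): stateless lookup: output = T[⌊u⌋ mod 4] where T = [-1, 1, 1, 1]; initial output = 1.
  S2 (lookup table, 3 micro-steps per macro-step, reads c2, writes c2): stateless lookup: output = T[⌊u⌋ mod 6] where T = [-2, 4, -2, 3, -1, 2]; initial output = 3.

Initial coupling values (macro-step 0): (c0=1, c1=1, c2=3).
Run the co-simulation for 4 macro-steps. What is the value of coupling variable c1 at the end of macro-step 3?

c1 at macro-step 3 = 1

macro 1: S0 reads c0=1 → after 1×micro: 0; S1 reads c2=3 → after 2×micro: 1; S2 reads c2=3 → after 3×micro: 3 ⇒ (c0=0, c1=1, c2=3)
macro 2: S0 reads c0=0 → after 1×micro: 2; S1 reads c2=3 → after 2×micro: 1; S2 reads c2=3 → after 3×micro: 3 ⇒ (c0=2, c1=1, c2=3)
macro 3: S0 reads c0=2 → after 1×micro: 2; S1 reads c2=3 → after 2×micro: 1; S2 reads c2=3 → after 3×micro: 3 ⇒ (c0=2, c1=1, c2=3)
macro 4: S0 reads c0=2 → after 1×micro: 2; S1 reads c2=3 → after 2×micro: 1; S2 reads c2=3 → after 3×micro: 3 ⇒ (c0=2, c1=1, c2=3)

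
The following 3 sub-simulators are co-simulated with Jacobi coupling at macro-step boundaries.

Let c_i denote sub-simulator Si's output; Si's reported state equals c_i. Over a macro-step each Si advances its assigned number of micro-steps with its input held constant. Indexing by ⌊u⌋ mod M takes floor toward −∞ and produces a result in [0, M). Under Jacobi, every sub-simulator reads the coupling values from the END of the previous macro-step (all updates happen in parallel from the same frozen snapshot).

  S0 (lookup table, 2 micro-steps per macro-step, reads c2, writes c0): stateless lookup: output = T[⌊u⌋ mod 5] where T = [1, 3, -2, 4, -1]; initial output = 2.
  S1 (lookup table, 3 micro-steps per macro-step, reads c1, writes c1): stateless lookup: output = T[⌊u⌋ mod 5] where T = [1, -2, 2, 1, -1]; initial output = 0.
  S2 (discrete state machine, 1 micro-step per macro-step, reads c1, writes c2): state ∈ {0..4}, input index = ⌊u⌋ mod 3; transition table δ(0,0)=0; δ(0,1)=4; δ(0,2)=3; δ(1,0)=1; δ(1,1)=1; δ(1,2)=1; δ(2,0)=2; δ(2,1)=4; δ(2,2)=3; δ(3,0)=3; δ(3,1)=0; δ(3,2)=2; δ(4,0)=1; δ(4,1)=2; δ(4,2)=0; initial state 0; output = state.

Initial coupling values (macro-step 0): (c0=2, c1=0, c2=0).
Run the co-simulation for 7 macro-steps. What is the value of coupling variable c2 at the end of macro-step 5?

c2 at macro-step 5 = 2

macro 1: S0 reads c2=0 → after 2×micro: 1; S1 reads c1=0 → after 3×micro: 1; S2 reads c1=0 → after 1×micro: 0 ⇒ (c0=1, c1=1, c2=0)
macro 2: S0 reads c2=0 → after 2×micro: 1; S1 reads c1=1 → after 3×micro: -2; S2 reads c1=1 → after 1×micro: 4 ⇒ (c0=1, c1=-2, c2=4)
macro 3: S0 reads c2=4 → after 2×micro: -1; S1 reads c1=-2 → after 3×micro: 1; S2 reads c1=-2 → after 1×micro: 2 ⇒ (c0=-1, c1=1, c2=2)
macro 4: S0 reads c2=2 → after 2×micro: -2; S1 reads c1=1 → after 3×micro: -2; S2 reads c1=1 → after 1×micro: 4 ⇒ (c0=-2, c1=-2, c2=4)
macro 5: S0 reads c2=4 → after 2×micro: -1; S1 reads c1=-2 → after 3×micro: 1; S2 reads c1=-2 → after 1×micro: 2 ⇒ (c0=-1, c1=1, c2=2)
macro 6: S0 reads c2=2 → after 2×micro: -2; S1 reads c1=1 → after 3×micro: -2; S2 reads c1=1 → after 1×micro: 4 ⇒ (c0=-2, c1=-2, c2=4)
macro 7: S0 reads c2=4 → after 2×micro: -1; S1 reads c1=-2 → after 3×micro: 1; S2 reads c1=-2 → after 1×micro: 2 ⇒ (c0=-1, c1=1, c2=2)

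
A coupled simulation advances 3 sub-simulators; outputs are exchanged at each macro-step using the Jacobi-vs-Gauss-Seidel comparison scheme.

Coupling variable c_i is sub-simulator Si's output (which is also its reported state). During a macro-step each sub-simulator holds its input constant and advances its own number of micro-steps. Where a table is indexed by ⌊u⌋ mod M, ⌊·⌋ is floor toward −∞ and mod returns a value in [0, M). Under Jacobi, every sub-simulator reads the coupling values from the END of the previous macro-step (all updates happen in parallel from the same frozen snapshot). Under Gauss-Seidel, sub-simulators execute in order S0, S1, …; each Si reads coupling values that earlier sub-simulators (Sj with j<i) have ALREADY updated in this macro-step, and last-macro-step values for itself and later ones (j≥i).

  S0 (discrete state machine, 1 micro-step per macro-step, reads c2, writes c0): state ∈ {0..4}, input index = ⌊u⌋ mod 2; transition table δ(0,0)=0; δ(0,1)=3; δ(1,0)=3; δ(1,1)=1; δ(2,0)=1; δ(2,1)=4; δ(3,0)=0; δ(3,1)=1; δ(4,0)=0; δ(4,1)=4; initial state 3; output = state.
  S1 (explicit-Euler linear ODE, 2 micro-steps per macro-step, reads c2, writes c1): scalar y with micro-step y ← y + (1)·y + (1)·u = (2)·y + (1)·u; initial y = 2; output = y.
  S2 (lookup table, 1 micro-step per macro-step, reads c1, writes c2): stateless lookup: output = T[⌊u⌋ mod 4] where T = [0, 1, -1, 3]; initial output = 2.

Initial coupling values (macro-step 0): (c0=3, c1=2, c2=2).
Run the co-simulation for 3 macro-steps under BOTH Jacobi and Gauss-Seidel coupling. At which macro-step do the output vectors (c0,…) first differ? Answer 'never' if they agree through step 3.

first divergence at macro-step: 2

[Jacobi] macro 1: S0 reads c2=2 → after 1×micro: 0; S1 reads c2=2 → after 2×micro: 14; S2 reads c1=2 → after 1×micro: -1 ⇒ (c0=0, c1=14, c2=-1)
[Jacobi] macro 2: S0 reads c2=-1 → after 1×micro: 3; S1 reads c2=-1 → after 2×micro: 53; S2 reads c1=14 → after 1×micro: -1 ⇒ (c0=3, c1=53, c2=-1)
[Jacobi] macro 3: S0 reads c2=-1 → after 1×micro: 1; S1 reads c2=-1 → after 2×micro: 209; S2 reads c1=53 → after 1×micro: 1 ⇒ (c0=1, c1=209, c2=1)
[Gauss-Seidel] macro 1: S0 reads c2=2 → after 1×micro: 0; S1 reads c2=2 → after 2×micro: 14; S2 reads c1=14 → after 1×micro: -1 ⇒ (c0=0, c1=14, c2=-1)
[Gauss-Seidel] macro 2: S0 reads c2=-1 → after 1×micro: 3; S1 reads c2=-1 → after 2×micro: 53; S2 reads c1=53 → after 1×micro: 1 ⇒ (c0=3, c1=53, c2=1)
[Gauss-Seidel] macro 3: S0 reads c2=1 → after 1×micro: 1; S1 reads c2=1 → after 2×micro: 215; S2 reads c1=215 → after 1×micro: 3 ⇒ (c0=1, c1=215, c2=3)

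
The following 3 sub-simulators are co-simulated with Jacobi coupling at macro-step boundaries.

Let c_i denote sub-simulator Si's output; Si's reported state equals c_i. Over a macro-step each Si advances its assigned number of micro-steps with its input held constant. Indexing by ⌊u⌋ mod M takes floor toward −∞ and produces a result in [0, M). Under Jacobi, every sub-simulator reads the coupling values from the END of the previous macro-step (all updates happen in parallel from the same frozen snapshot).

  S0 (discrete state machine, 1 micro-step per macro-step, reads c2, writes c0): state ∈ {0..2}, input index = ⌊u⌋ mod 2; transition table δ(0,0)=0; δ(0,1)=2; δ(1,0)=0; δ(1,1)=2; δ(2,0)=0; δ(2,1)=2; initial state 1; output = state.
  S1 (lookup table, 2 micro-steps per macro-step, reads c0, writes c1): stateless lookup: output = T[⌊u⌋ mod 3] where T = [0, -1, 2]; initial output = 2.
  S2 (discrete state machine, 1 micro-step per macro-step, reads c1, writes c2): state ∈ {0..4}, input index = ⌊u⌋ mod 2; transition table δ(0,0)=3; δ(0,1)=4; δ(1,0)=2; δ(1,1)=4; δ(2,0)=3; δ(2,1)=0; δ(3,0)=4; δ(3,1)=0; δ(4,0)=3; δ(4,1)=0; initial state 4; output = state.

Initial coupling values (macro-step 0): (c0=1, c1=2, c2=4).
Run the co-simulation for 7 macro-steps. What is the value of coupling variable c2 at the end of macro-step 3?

macro 1: S0 reads c2=4 → after 1×micro: 0; S1 reads c0=1 → after 2×micro: -1; S2 reads c1=2 → after 1×micro: 3 ⇒ (c0=0, c1=-1, c2=3)
macro 2: S0 reads c2=3 → after 1×micro: 2; S1 reads c0=0 → after 2×micro: 0; S2 reads c1=-1 → after 1×micro: 0 ⇒ (c0=2, c1=0, c2=0)
macro 3: S0 reads c2=0 → after 1×micro: 0; S1 reads c0=2 → after 2×micro: 2; S2 reads c1=0 → after 1×micro: 3 ⇒ (c0=0, c1=2, c2=3)
macro 4: S0 reads c2=3 → after 1×micro: 2; S1 reads c0=0 → after 2×micro: 0; S2 reads c1=2 → after 1×micro: 4 ⇒ (c0=2, c1=0, c2=4)
macro 5: S0 reads c2=4 → after 1×micro: 0; S1 reads c0=2 → after 2×micro: 2; S2 reads c1=0 → after 1×micro: 3 ⇒ (c0=0, c1=2, c2=3)
macro 6: S0 reads c2=3 → after 1×micro: 2; S1 reads c0=0 → after 2×micro: 0; S2 reads c1=2 → after 1×micro: 4 ⇒ (c0=2, c1=0, c2=4)
macro 7: S0 reads c2=4 → after 1×micro: 0; S1 reads c0=2 → after 2×micro: 2; S2 reads c1=0 → after 1×micro: 3 ⇒ (c0=0, c1=2, c2=3)

c2 at macro-step 3 = 3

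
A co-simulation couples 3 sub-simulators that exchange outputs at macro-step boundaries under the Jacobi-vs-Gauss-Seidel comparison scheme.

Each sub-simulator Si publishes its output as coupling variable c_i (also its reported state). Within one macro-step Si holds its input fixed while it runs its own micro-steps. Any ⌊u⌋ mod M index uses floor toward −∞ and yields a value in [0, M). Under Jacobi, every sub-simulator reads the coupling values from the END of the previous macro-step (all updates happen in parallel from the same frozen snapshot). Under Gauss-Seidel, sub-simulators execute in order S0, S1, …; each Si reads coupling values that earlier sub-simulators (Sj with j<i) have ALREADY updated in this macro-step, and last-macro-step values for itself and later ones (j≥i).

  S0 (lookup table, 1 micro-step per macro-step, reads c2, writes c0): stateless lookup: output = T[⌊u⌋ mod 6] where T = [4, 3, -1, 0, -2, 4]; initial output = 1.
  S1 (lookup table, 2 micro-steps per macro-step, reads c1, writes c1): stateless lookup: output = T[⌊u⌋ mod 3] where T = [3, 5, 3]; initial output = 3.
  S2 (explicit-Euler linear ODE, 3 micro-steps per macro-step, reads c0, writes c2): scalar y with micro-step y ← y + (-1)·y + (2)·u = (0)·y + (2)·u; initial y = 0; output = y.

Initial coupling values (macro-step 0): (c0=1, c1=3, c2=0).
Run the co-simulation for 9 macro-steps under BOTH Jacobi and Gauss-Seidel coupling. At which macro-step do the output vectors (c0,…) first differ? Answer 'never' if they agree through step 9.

[Jacobi] macro 1: S0 reads c2=0 → after 1×micro: 4; S1 reads c1=3 → after 2×micro: 3; S2 reads c0=1 → after 3×micro: 2 ⇒ (c0=4, c1=3, c2=2)
[Jacobi] macro 2: S0 reads c2=2 → after 1×micro: -1; S1 reads c1=3 → after 2×micro: 3; S2 reads c0=4 → after 3×micro: 8 ⇒ (c0=-1, c1=3, c2=8)
[Jacobi] macro 3: S0 reads c2=8 → after 1×micro: -1; S1 reads c1=3 → after 2×micro: 3; S2 reads c0=-1 → after 3×micro: -2 ⇒ (c0=-1, c1=3, c2=-2)
[Jacobi] macro 4: S0 reads c2=-2 → after 1×micro: -2; S1 reads c1=3 → after 2×micro: 3; S2 reads c0=-1 → after 3×micro: -2 ⇒ (c0=-2, c1=3, c2=-2)
[Jacobi] macro 5: S0 reads c2=-2 → after 1×micro: -2; S1 reads c1=3 → after 2×micro: 3; S2 reads c0=-2 → after 3×micro: -4 ⇒ (c0=-2, c1=3, c2=-4)
[Jacobi] macro 6: S0 reads c2=-4 → after 1×micro: -1; S1 reads c1=3 → after 2×micro: 3; S2 reads c0=-2 → after 3×micro: -4 ⇒ (c0=-1, c1=3, c2=-4)
[Jacobi] macro 7: S0 reads c2=-4 → after 1×micro: -1; S1 reads c1=3 → after 2×micro: 3; S2 reads c0=-1 → after 3×micro: -2 ⇒ (c0=-1, c1=3, c2=-2)
[Jacobi] macro 8: S0 reads c2=-2 → after 1×micro: -2; S1 reads c1=3 → after 2×micro: 3; S2 reads c0=-1 → after 3×micro: -2 ⇒ (c0=-2, c1=3, c2=-2)
[Jacobi] macro 9: S0 reads c2=-2 → after 1×micro: -2; S1 reads c1=3 → after 2×micro: 3; S2 reads c0=-2 → after 3×micro: -4 ⇒ (c0=-2, c1=3, c2=-4)
[Gauss-Seidel] macro 1: S0 reads c2=0 → after 1×micro: 4; S1 reads c1=3 → after 2×micro: 3; S2 reads c0=4 → after 3×micro: 8 ⇒ (c0=4, c1=3, c2=8)
[Gauss-Seidel] macro 2: S0 reads c2=8 → after 1×micro: -1; S1 reads c1=3 → after 2×micro: 3; S2 reads c0=-1 → after 3×micro: -2 ⇒ (c0=-1, c1=3, c2=-2)
[Gauss-Seidel] macro 3: S0 reads c2=-2 → after 1×micro: -2; S1 reads c1=3 → after 2×micro: 3; S2 reads c0=-2 → after 3×micro: -4 ⇒ (c0=-2, c1=3, c2=-4)
[Gauss-Seidel] macro 4: S0 reads c2=-4 → after 1×micro: -1; S1 reads c1=3 → after 2×micro: 3; S2 reads c0=-1 → after 3×micro: -2 ⇒ (c0=-1, c1=3, c2=-2)
[Gauss-Seidel] macro 5: S0 reads c2=-2 → after 1×micro: -2; S1 reads c1=3 → after 2×micro: 3; S2 reads c0=-2 → after 3×micro: -4 ⇒ (c0=-2, c1=3, c2=-4)
[Gauss-Seidel] macro 6: S0 reads c2=-4 → after 1×micro: -1; S1 reads c1=3 → after 2×micro: 3; S2 reads c0=-1 → after 3×micro: -2 ⇒ (c0=-1, c1=3, c2=-2)
[Gauss-Seidel] macro 7: S0 reads c2=-2 → after 1×micro: -2; S1 reads c1=3 → after 2×micro: 3; S2 reads c0=-2 → after 3×micro: -4 ⇒ (c0=-2, c1=3, c2=-4)
[Gauss-Seidel] macro 8: S0 reads c2=-4 → after 1×micro: -1; S1 reads c1=3 → after 2×micro: 3; S2 reads c0=-1 → after 3×micro: -2 ⇒ (c0=-1, c1=3, c2=-2)
[Gauss-Seidel] macro 9: S0 reads c2=-2 → after 1×micro: -2; S1 reads c1=3 → after 2×micro: 3; S2 reads c0=-2 → after 3×micro: -4 ⇒ (c0=-2, c1=3, c2=-4)

first divergence at macro-step: 1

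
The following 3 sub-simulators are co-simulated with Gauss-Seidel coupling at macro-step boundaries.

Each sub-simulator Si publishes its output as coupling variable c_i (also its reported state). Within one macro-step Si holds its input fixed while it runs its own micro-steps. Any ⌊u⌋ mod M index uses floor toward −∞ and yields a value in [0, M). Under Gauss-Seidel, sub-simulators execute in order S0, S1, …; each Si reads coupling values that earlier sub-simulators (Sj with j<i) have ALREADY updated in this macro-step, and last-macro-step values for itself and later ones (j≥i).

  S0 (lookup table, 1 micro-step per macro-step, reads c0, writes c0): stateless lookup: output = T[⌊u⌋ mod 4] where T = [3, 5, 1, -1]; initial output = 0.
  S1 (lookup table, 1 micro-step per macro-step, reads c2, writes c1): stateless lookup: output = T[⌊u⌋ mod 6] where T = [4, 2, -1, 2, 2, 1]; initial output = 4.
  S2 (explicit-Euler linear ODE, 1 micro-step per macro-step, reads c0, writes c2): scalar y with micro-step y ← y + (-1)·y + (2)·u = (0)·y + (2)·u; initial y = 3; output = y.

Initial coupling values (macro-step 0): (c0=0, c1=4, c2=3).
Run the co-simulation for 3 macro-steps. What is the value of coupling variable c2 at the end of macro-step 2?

macro 1: S0 reads c0=0 → after 1×micro: 3; S1 reads c2=3 → after 1×micro: 2; S2 reads c0=3 → after 1×micro: 6 ⇒ (c0=3, c1=2, c2=6)
macro 2: S0 reads c0=3 → after 1×micro: -1; S1 reads c2=6 → after 1×micro: 4; S2 reads c0=-1 → after 1×micro: -2 ⇒ (c0=-1, c1=4, c2=-2)
macro 3: S0 reads c0=-1 → after 1×micro: -1; S1 reads c2=-2 → after 1×micro: 2; S2 reads c0=-1 → after 1×micro: -2 ⇒ (c0=-1, c1=2, c2=-2)

c2 at macro-step 2 = -2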